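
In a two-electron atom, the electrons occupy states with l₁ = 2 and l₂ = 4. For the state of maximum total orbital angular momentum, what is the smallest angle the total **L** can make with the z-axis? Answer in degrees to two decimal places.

θ_min ≈ 22.21°

Angular momentum addition gives L = |l₁ − l₂|, …, l₁ + l₂.
L ∈ {2, 3, 4, 5, 6}.
The maximum is L = 6, with |L_tot| = ℏ√(6·7) = √42 ℏ.
The minimum angle with z is arccos(6/√42) ≈ 22.21°.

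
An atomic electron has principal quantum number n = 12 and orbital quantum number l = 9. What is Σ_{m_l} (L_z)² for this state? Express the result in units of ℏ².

Σ(L_z)² = 570 ℏ²

The allowed m_l values are -9, -8, -7, -6, -5, -4, -3, -2, -1, 0, 1, 2, 3, 4, 5, 6, 7, 8, 9.
Σ m_l² = l(l+1)(2l+1)/3 = 9·10·19/3 = 570.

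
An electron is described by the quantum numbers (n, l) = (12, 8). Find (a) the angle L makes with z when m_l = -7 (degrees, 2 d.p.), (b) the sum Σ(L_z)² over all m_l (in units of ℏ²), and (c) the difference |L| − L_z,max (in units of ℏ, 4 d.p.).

For m_l = -7: cos θ = -7/√72, θ ≈ 145.58°.
Σ m_l² = 408, so Σ(L_z)² = 408 ℏ².
|L| − L_z,max = (6√2 − 8)ℏ ≈ 0.4853ℏ.

θ(m_l=-7) ≈ 145.58°; Σ(L_z)² = 408 ℏ²; |L|−L_z,max ≈ 0.4853ℏ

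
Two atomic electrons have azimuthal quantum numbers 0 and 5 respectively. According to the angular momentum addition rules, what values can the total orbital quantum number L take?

L = 5

L runs from |0 − 5| = 5 to 0 + 5 = 5.
So L can be 5.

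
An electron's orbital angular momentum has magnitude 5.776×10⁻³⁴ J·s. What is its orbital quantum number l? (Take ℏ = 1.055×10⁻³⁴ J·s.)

l = 5

In units of ℏ, |L| ≈ 5.475.
l(l+1) ≈ 5.475² ≈ 29.97, so l = 5.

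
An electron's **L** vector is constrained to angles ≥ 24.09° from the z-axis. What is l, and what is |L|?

l = 5, |L| = √30 ℏ ≈ 5.477ℏ

At minimum angle, m_l = l, so cos θ = l/√(l(l+1)); cos²θ = l/(l+1) = 0.8334.
Solving: l = 5.
Then |L| = ℏ√(5·6) = √30 ℏ.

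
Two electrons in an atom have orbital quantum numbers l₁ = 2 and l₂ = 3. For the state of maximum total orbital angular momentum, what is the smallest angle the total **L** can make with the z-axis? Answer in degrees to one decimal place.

θ_min ≈ 24.1°

Angular momentum addition gives L = |l₁ − l₂|, …, l₁ + l₂.
L ∈ {1, 2, 3, 4, 5}.
The maximum is L = 5, with |L_tot| = ℏ√(5·6) = √30 ℏ.
The minimum angle with z is arccos(5/√30) ≈ 24.1°.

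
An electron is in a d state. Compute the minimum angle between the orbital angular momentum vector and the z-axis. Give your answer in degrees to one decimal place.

For a d orbital, l = 2.
|L| = √(l(l+1)) ℏ = √6 ℏ.
The smallest angle corresponds to the largest L_z, i.e. m_l = l = 2, giving L_z = 2ℏ.
cos θ_min = 2/√6, so θ_min ≈ 35.3°.

θ_min ≈ 35.3°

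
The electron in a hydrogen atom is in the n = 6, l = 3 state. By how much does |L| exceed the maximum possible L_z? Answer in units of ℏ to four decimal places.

|L| = 2√3 ℏ ≈ 3.4641ℏ, while L_z,max = lℏ = 3ℏ.
The difference is (2√3 − 3)ℏ ≈ 0.4641ℏ.

|L| − L_z,max ≈ 0.4641ℏ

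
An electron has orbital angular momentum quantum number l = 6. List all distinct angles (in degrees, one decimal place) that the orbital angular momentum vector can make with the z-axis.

θ ∈ {22.2°, 39.5°, 51.9°, 62.4°, 72.0°, 81.1°, 90.0°, 98.9°, 108.0°, 117.6°, 128.1°, 140.5°, 157.8°}

|L|² = l(l+1)ℏ² = 42ℏ², so |L| = √42 ℏ.
cos θ = m_l/√42 for each m_l ∈ {-6, -5, -4, -3, -2, -1, 0, 1, 2, 3, 4, 5, 6}.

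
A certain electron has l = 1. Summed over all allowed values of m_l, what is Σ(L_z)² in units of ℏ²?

Σ(L_z)² = 2 ℏ²

m_l runs from −1 to 1, i.e. {-1, 0, 1}.
Σ m_l² = l(l+1)(2l+1)/3 = 1·2·3/3 = 2.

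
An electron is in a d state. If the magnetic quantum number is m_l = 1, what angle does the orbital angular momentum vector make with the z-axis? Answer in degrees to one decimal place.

The letter d corresponds to l = 2.
|L| = ℏ√(l(l+1)) = √6 ℏ.
L_z = m_l ℏ = 1ℏ.
cos θ = L_z/|L| = 1/√6, so θ ≈ 65.9°.

θ ≈ 65.9°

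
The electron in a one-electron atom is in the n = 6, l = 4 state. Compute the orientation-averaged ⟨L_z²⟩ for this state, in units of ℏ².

m_l runs from −4 to 4, i.e. {-4, -3, -2, -1, 0, 1, 2, 3, 4}.
Average of L_z² over 9 states: 60/9 ℏ² = 6.667 ℏ².

⟨L_z²⟩ = 6.667 ℏ²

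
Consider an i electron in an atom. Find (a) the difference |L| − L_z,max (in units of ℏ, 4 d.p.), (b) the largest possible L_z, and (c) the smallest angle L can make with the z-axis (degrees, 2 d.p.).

An i state has l = 6.
|L| − L_z,max = (√42 − 6)ℏ ≈ 0.4807ℏ.
L_z,max = lℏ = 6ℏ.
cos θ_min = 6/√42, so θ_min ≈ 22.21°.

|L|−L_z,max ≈ 0.4807ℏ; L_z,max = 6ℏ; θ_min ≈ 22.21°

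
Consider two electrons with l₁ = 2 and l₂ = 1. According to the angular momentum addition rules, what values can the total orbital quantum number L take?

By the triangle rule, |l₁ − l₂| ≤ L ≤ l₁ + l₂.
So L can be 1, 2, 3.

L = 1, 2, 3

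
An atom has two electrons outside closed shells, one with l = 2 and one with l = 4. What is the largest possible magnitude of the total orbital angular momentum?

The total orbital quantum number L ranges from |l₁ − l₂| to l₁ + l₂ in integer steps.
So L can be 2, 3, 4, 5, 6.
The largest magnitude corresponds to L = 6: |L_tot| = ℏ√(6·7) = √42 ℏ.

|L_tot|_max = √42 ℏ ≈ 6.481ℏ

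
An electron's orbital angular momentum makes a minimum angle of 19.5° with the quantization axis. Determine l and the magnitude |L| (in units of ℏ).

At minimum angle, m_l = l, so cos θ = l/√(l(l+1)); cos²θ = l/(l+1) = 0.8886.
Thus l = 0.8886/(1 − 0.8886) ≈ 8.
Then |L| = ℏ√(8·9) = 6√2 ℏ.

l = 8, |L| = 6√2 ℏ ≈ 8.485ℏ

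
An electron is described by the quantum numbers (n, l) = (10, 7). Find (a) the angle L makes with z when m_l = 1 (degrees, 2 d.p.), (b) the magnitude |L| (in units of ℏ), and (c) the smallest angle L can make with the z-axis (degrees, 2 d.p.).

For m_l = 1: cos θ = 1/√56, θ ≈ 82.32°.
|L| = ℏ√(7·8) = 2√14 ℏ ≈ 7.483ℏ.
cos θ_min = 7/√56, so θ_min ≈ 20.70°.

θ(m_l=1) ≈ 82.32°; |L| = 2√14 ℏ ≈ 7.483ℏ; θ_min ≈ 20.70°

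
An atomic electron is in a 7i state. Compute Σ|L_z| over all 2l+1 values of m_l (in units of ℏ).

For 7i, l = 6.
m_l ∈ {-6, -5, -4, -3, -2, -1, 0, 1, 2, 3, 4, 5, 6}.
Σ|m_l| = 2·6(6+1)/2 = 42.

Σ|L_z| = 42 ℏ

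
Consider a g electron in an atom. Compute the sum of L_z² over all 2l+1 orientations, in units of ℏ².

Σ(L_z)² = 60 ℏ²

A g state has l = 4.
The allowed m_l values are -4, -3, -2, -1, 0, 1, 2, 3, 4.
Σ m_l² = l(l+1)(2l+1)/3 = 4·5·9/3 = 60.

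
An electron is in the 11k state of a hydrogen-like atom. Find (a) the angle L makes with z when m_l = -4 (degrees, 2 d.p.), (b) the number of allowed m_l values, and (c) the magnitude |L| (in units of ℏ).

θ(m_l=-4) ≈ 122.31°; 15 values; |L| = 2√14 ℏ ≈ 7.483ℏ

The 11k subshell has l = 7.
For m_l = -4: cos θ = -4/√56, θ ≈ 122.31°.
There are 2l+1 = 15 values of m_l.
|L| = ℏ√(7·8) = 2√14 ℏ ≈ 7.483ℏ.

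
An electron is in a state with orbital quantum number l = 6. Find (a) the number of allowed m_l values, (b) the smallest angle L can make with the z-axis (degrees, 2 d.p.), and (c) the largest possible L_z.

13 values; θ_min ≈ 22.21°; L_z,max = 6ℏ

There are 2l+1 = 13 values of m_l.
cos θ_min = 6/√42, so θ_min ≈ 22.21°.
L_z,max = lℏ = 6ℏ.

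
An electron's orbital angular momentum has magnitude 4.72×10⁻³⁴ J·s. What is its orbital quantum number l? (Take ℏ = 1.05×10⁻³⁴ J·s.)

Dividing by ℏ: |L|/ℏ ≈ 4.495.
Set l(l+1) = 20.21; the integer solution is l = 4.

l = 4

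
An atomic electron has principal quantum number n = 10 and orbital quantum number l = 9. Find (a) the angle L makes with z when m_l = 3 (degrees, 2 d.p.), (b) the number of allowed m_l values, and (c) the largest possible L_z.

For m_l = 3: cos θ = 3/√90, θ ≈ 71.57°.
There are 2l+1 = 19 values of m_l.
L_z,max = lℏ = 9ℏ.

θ(m_l=3) ≈ 71.57°; 19 values; L_z,max = 9ℏ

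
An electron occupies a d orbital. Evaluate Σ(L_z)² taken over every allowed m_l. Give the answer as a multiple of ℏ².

Σ(L_z)² = 10 ℏ²

For a d orbital, l = 2.
m_l runs from −2 to 2, i.e. {-2, -1, 0, 1, 2}.
Σ m_l² = l(l+1)(2l+1)/3 = 2·3·5/3 = 10.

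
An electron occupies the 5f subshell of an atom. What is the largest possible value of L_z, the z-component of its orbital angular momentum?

The 5f subshell has l = 3.
L_z = m_l ℏ with m_l ∈ {−3, …, 3}; the maximum is m_l = 3.

L_z,max = 3ℏ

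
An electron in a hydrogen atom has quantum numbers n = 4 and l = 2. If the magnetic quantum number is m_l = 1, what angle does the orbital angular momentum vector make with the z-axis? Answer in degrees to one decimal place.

θ ≈ 65.9°

|L|² = l(l+1)ℏ² = 6ℏ², so |L| = √6 ℏ.
L_z = m_l ℏ = 1ℏ.
cos θ = L_z/|L| = 1/√6, so θ ≈ 65.9°.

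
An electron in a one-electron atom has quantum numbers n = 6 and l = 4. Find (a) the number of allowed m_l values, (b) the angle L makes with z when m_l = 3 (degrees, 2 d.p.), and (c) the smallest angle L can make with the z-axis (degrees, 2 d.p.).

9 values; θ(m_l=3) ≈ 47.87°; θ_min ≈ 26.57°

There are 2l+1 = 9 values of m_l.
For m_l = 3: cos θ = 3/√20, θ ≈ 47.87°.
cos θ_min = 4/√20, so θ_min ≈ 26.57°.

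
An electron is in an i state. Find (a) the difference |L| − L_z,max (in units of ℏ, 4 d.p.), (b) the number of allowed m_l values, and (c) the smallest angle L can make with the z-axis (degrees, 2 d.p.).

For an i orbital, l = 6.
|L| − L_z,max = (√42 − 6)ℏ ≈ 0.4807ℏ.
There are 2l+1 = 13 values of m_l.
cos θ_min = 6/√42, so θ_min ≈ 22.21°.

|L|−L_z,max ≈ 0.4807ℏ; 13 values; θ_min ≈ 22.21°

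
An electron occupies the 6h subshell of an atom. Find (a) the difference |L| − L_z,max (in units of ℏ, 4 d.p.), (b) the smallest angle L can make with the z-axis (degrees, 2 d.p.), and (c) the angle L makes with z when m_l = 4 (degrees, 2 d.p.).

|L|−L_z,max ≈ 0.4772ℏ; θ_min ≈ 24.09°; θ(m_l=4) ≈ 43.09°

6h means n = 6, l = 5.
|L| − L_z,max = (√30 − 5)ℏ ≈ 0.4772ℏ.
cos θ_min = 5/√30, so θ_min ≈ 24.09°.
For m_l = 4: cos θ = 4/√30, θ ≈ 43.09°.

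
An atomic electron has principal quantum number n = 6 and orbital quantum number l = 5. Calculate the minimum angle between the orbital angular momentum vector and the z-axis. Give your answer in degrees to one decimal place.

θ_min ≈ 24.1°

|L|² = l(l+1)ℏ² = 30ℏ², so |L| = √30 ℏ.
The smallest angle corresponds to the largest L_z, i.e. m_l = l = 5, giving L_z = 5ℏ.
cos θ_min = 5/√30, so θ_min ≈ 24.1°.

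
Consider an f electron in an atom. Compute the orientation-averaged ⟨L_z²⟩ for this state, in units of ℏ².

⟨L_z²⟩ = 4 ℏ²

For an f orbital, l = 3.
m_l ∈ {-3, -2, -1, 0, 1, 2, 3}.
⟨L_z²⟩ = ℏ²·(Σ m_l²)/(2l+1) = ℏ²·28/7 = 4ℏ².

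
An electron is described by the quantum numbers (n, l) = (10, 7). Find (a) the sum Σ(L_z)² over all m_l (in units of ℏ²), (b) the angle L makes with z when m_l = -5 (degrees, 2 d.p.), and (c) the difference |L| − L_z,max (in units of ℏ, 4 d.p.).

Σ(L_z)² = 280 ℏ²; θ(m_l=-5) ≈ 131.92°; |L|−L_z,max ≈ 0.4833ℏ

Σ m_l² = 280, so Σ(L_z)² = 280 ℏ².
For m_l = -5: cos θ = -5/√56, θ ≈ 131.92°.
|L| − L_z,max = (2√14 − 7)ℏ ≈ 0.4833ℏ.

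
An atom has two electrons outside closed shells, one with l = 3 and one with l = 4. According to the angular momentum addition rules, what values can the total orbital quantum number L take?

L = 1, 2, 3, 4, 5, 6, 7

By the triangle rule, |l₁ − l₂| ≤ L ≤ l₁ + l₂.
So L can be 1, 2, 3, 4, 5, 6, 7.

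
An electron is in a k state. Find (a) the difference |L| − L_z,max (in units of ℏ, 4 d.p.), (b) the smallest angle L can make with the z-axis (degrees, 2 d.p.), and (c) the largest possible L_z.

|L|−L_z,max ≈ 0.4833ℏ; θ_min ≈ 20.70°; L_z,max = 7ℏ

For a k orbital, l = 7.
|L| − L_z,max = (2√14 − 7)ℏ ≈ 0.4833ℏ.
cos θ_min = 7/√56, so θ_min ≈ 20.70°.
L_z,max = lℏ = 7ℏ.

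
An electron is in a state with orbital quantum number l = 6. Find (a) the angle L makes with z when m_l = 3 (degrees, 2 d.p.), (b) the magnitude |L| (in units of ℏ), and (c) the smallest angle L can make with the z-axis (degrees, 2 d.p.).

θ(m_l=3) ≈ 62.42°; |L| = √42 ℏ ≈ 6.481ℏ; θ_min ≈ 22.21°

For m_l = 3: cos θ = 3/√42, θ ≈ 62.42°.
|L| = ℏ√(6·7) = √42 ℏ ≈ 6.481ℏ.
cos θ_min = 6/√42, so θ_min ≈ 22.21°.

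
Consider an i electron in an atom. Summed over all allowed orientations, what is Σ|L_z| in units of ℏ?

An i state has l = 6.
m_l runs from −6 to 6, i.e. {-6, -5, -4, -3, -2, -1, 0, 1, 2, 3, 4, 5, 6}.
Σ|m_l| = l(l+1) = 42.

Σ|L_z| = 42 ℏ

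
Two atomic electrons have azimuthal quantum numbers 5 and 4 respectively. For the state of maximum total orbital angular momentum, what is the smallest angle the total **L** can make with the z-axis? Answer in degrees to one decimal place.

θ_min ≈ 18.4°

The total orbital quantum number L ranges from |l₁ − l₂| to l₁ + l₂ in integer steps.
L ∈ {1, 2, 3, 4, 5, 6, 7, 8, 9}.
The maximum is L = 9, with |L_tot| = ℏ√(9·10) = 3√10 ℏ.
The minimum angle with z is arccos(9/√90) ≈ 18.4°.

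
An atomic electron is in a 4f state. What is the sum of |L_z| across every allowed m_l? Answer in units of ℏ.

The 4f subshell has l = 3.
The allowed m_l values are -3, -2, -1, 0, 1, 2, 3.
Σ|m_l| = 2·3(3+1)/2 = 12.

Σ|L_z| = 12 ℏ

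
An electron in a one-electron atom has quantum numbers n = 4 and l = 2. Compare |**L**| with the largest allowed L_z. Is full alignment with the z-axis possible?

|L| = √6 ℏ ≈ 2.4495ℏ, while L_z,max = lℏ = 2ℏ.
Since |L| > L_z,max, the vector can never point exactly along z; the closest it comes is θ_min = arccos(2/√6) ≈ 35.3°.

No: L_z,max = 2ℏ < |L| = √6 ℏ ≈ 2.449ℏ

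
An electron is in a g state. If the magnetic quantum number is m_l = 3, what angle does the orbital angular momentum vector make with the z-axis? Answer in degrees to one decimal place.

θ ≈ 47.9°

A g state has l = 4.
|L| = ℏ√(l(l+1)) = 2√5 ℏ.
L_z = m_l ℏ = 3ℏ.
cos θ = L_z/|L| = 3/√20, so θ ≈ 47.9°.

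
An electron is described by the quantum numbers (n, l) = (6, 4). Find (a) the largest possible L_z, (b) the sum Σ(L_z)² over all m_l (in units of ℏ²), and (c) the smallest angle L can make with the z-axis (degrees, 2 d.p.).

L_z,max = 4ℏ; Σ(L_z)² = 60 ℏ²; θ_min ≈ 26.57°

L_z,max = lℏ = 4ℏ.
Σ m_l² = 60, so Σ(L_z)² = 60 ℏ².
cos θ_min = 4/√20, so θ_min ≈ 26.57°.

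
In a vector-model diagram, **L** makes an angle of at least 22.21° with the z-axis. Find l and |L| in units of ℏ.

cos θ_min = l/√(l(l+1)) = √(l/(l+1)), so l/(l+1) = cos²(22.21°) = 0.8571.
l = cos²θ/sin²θ ≈ 6.
Then |L| = ℏ√(6·7) = √42 ℏ.

l = 6, |L| = √42 ℏ ≈ 6.481ℏ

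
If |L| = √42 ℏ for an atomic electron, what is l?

|L| = ℏ√(l(l+1)), so l(l+1) = 42.
l² + l − 42 = 0 ⇒ l = 6.

l = 6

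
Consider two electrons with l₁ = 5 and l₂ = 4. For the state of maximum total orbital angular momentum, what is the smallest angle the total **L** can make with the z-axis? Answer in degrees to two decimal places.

By the triangle rule, |l₁ − l₂| ≤ L ≤ l₁ + l₂.
L ∈ {1, 2, 3, 4, 5, 6, 7, 8, 9}.
The maximum is L = 9, with |L_tot| = ℏ√(9·10) = 3√10 ℏ.
The minimum angle with z is arccos(9/√90) ≈ 18.43°.

θ_min ≈ 18.43°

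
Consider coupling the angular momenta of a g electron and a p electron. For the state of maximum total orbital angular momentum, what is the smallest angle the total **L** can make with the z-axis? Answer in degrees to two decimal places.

The total orbital quantum number L ranges from |l₁ − l₂| to l₁ + l₂ in integer steps.
Allowed values: L = 3, 4, 5.
The maximum is L = 5, with |L_tot| = ℏ√(5·6) = √30 ℏ.
The minimum angle with z is arccos(5/√30) ≈ 24.09°.

θ_min ≈ 24.09°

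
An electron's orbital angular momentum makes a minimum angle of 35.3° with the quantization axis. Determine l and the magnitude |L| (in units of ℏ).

l = 2, |L| = √6 ℏ ≈ 2.449ℏ

At minimum angle, m_l = l, so cos θ = l/√(l(l+1)); cos²θ = l/(l+1) = 0.6661.
Thus l = 0.6661/(1 − 0.6661) ≈ 2.
Then |L| = ℏ√(2·3) = √6 ℏ.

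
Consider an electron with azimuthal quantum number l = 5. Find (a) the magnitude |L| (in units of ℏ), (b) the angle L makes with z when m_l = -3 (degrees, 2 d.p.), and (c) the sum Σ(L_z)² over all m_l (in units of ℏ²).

|L| = ℏ√(5·6) = √30 ℏ ≈ 5.477ℏ.
For m_l = -3: cos θ = -3/√30, θ ≈ 123.21°.
Σ m_l² = 110, so Σ(L_z)² = 110 ℏ².

|L| = √30 ℏ ≈ 5.477ℏ; θ(m_l=-3) ≈ 123.21°; Σ(L_z)² = 110 ℏ²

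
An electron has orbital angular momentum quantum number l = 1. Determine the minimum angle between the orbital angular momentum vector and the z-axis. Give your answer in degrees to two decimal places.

θ_min ≈ 45.00°

|L| = ℏ√(l(l+1)) = √2 ℏ.
The smallest angle corresponds to the largest L_z, i.e. m_l = l = 1, giving L_z = 1ℏ.
cos θ_min = 1/√2, so θ_min ≈ 45.00°.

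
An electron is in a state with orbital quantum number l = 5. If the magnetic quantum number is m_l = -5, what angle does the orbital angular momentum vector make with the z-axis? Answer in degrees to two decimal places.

θ ≈ 155.91°

|L|² = l(l+1)ℏ² = 30ℏ², so |L| = √30 ℏ.
L_z = m_l ℏ = −5ℏ.
cos θ = L_z/|L| = -5/√30, so θ ≈ 155.91°.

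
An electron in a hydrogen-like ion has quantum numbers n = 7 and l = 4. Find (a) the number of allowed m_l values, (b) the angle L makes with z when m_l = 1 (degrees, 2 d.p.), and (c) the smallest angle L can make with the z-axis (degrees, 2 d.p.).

There are 2l+1 = 9 values of m_l.
For m_l = 1: cos θ = 1/√20, θ ≈ 77.08°.
cos θ_min = 4/√20, so θ_min ≈ 26.57°.

9 values; θ(m_l=1) ≈ 77.08°; θ_min ≈ 26.57°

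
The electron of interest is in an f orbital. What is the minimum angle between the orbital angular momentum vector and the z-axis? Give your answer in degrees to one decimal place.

An f state has l = 3.
|L| = √(l(l+1)) ℏ = 2√3 ℏ.
The smallest angle corresponds to the largest L_z, i.e. m_l = l = 3, giving L_z = 3ℏ.
cos θ_min = 3/√12, so θ_min ≈ 30.0°.

θ_min ≈ 30.0°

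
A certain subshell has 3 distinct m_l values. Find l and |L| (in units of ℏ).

l = 1, |L| = √2 ℏ ≈ 1.414ℏ

3 = 2l + 1, so l = (3−1)/2 = 1.
Then |L| = √(l(l+1)) ℏ = √2 ℏ.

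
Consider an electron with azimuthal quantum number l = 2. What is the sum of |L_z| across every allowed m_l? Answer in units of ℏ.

Σ|L_z| = 6 ℏ

The allowed m_l values are -2, -1, 0, 1, 2.
Σ|m_l| = 2(1+2+…+2) = 6.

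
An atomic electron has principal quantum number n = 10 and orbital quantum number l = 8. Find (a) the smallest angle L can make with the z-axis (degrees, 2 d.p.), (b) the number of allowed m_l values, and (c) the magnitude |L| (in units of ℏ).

θ_min ≈ 19.47°; 17 values; |L| = 6√2 ℏ ≈ 8.485ℏ

cos θ_min = 8/√72, so θ_min ≈ 19.47°.
There are 2l+1 = 17 values of m_l.
|L| = ℏ√(8·9) = 6√2 ℏ ≈ 8.485ℏ.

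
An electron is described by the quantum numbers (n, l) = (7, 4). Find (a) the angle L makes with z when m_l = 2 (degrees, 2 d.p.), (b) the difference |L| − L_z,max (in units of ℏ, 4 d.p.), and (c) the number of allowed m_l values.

θ(m_l=2) ≈ 63.43°; |L|−L_z,max ≈ 0.4721ℏ; 9 values

For m_l = 2: cos θ = 2/√20, θ ≈ 63.43°.
|L| − L_z,max = (2√5 − 4)ℏ ≈ 0.4721ℏ.
There are 2l+1 = 9 values of m_l.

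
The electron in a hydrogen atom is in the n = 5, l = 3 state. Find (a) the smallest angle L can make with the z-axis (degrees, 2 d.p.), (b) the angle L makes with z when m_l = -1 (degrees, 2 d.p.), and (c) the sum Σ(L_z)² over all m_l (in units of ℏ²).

cos θ_min = 3/√12, so θ_min ≈ 30.00°.
For m_l = -1: cos θ = -1/√12, θ ≈ 106.78°.
Σ m_l² = 28, so Σ(L_z)² = 28 ℏ².

θ_min ≈ 30.00°; θ(m_l=-1) ≈ 106.78°; Σ(L_z)² = 28 ℏ²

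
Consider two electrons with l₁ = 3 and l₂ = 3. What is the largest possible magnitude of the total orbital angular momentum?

|L_tot|_max = √42 ℏ ≈ 6.481ℏ

Angular momentum addition gives L = |l₁ − l₂|, …, l₁ + l₂.
So L can be 0, 1, 2, 3, 4, 5, 6.
The largest magnitude corresponds to L = 6: |L_tot| = ℏ√(6·7) = √42 ℏ.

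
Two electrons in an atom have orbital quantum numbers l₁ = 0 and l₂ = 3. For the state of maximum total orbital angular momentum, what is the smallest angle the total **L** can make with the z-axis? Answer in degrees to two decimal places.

The total orbital quantum number L ranges from |l₁ − l₂| to l₁ + l₂ in integer steps.
Allowed values: L = 3.
The maximum is L = 3, with |L_tot| = ℏ√(3·4) = 2√3 ℏ.
The minimum angle with z is arccos(3/√12) ≈ 30.00°.

θ_min ≈ 30.00°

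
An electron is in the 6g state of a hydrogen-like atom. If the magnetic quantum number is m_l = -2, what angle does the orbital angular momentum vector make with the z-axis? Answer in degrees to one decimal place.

θ ≈ 116.6°

6g means n = 6, l = 4.
|L| = √(l(l+1)) ℏ = 2√5 ℏ.
L_z = m_l ℏ = −2ℏ.
cos θ = L_z/|L| = -2/√20, so θ ≈ 116.6°.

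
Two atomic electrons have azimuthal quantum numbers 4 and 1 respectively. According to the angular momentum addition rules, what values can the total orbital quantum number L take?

The total orbital quantum number L ranges from |l₁ − l₂| to l₁ + l₂ in integer steps.
Allowed values: L = 3, 4, 5.

L = 3, 4, 5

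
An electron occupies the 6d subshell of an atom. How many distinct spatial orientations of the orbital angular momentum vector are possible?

5

The 6d subshell has l = 2.
The number of m_l values is 2l + 1 = 2·2 + 1 = 5.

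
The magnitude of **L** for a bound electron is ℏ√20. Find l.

l = 4

|L| = ℏ√(l(l+1)), so l(l+1) = 20.
The positive root is l = 4.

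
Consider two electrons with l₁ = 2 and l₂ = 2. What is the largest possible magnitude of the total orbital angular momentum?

|L_tot|_max = 2√5 ℏ ≈ 4.472ℏ

Angular momentum addition gives L = |l₁ − l₂|, …, l₁ + l₂.
So L can be 0, 1, 2, 3, 4.
The largest magnitude corresponds to L = 4: |L_tot| = ℏ√(4·5) = 2√5 ℏ.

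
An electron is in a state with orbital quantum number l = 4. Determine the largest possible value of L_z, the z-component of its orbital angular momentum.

L_z,max = 4ℏ

L_z = m_l ℏ with m_l ∈ {−4, …, 4}; the maximum is m_l = 4.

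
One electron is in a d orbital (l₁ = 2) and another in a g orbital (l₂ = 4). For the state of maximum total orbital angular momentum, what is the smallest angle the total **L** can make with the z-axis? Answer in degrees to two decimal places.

Angular momentum addition gives L = |l₁ − l₂|, …, l₁ + l₂.
L ∈ {2, 3, 4, 5, 6}.
The maximum is L = 6, with |L_tot| = ℏ√(6·7) = √42 ℏ.
The minimum angle with z is arccos(6/√42) ≈ 22.21°.

θ_min ≈ 22.21°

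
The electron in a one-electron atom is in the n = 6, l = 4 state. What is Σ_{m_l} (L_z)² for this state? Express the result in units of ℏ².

The allowed m_l values are -4, -3, -2, -1, 0, 1, 2, 3, 4.
Σ m_l² = l(l+1)(2l+1)/3 = 4·5·9/3 = 60.

Σ(L_z)² = 60 ℏ²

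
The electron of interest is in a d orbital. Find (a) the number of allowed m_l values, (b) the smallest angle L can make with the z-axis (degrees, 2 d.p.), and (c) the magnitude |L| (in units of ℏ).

5 values; θ_min ≈ 35.26°; |L| = √6 ℏ ≈ 2.449ℏ

A d state has l = 2.
There are 2l+1 = 5 values of m_l.
cos θ_min = 2/√6, so θ_min ≈ 35.26°.
|L| = ℏ√(2·3) = √6 ℏ ≈ 2.449ℏ.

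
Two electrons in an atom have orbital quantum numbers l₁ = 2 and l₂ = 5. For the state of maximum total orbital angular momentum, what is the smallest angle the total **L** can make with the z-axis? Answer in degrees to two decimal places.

By the triangle rule, |l₁ − l₂| ≤ L ≤ l₁ + l₂.
So L can be 3, 4, 5, 6, 7.
The maximum is L = 7, with |L_tot| = ℏ√(7·8) = 2√14 ℏ.
The minimum angle with z is arccos(7/√56) ≈ 20.70°.

θ_min ≈ 20.70°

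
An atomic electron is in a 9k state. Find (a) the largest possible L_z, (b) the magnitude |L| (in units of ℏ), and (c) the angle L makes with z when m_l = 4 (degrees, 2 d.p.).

9k means n = 9, l = 7.
L_z,max = lℏ = 7ℏ.
|L| = ℏ√(7·8) = 2√14 ℏ ≈ 7.483ℏ.
For m_l = 4: cos θ = 4/√56, θ ≈ 57.69°.

L_z,max = 7ℏ; |L| = 2√14 ℏ ≈ 7.483ℏ; θ(m_l=4) ≈ 57.69°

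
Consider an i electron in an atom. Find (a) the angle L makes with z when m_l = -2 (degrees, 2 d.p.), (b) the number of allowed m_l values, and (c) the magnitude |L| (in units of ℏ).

θ(m_l=-2) ≈ 107.98°; 13 values; |L| = √42 ℏ ≈ 6.481ℏ

An i state has l = 6.
For m_l = -2: cos θ = -2/√42, θ ≈ 107.98°.
There are 2l+1 = 13 values of m_l.
|L| = ℏ√(6·7) = √42 ℏ ≈ 6.481ℏ.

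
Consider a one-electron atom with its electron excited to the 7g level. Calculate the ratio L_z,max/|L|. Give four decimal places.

L_z,max/|L| = 0.8944

The 7g level has l = 4.
|L| = 2√5 ℏ ≈ 4.4721ℏ, while L_z,max = lℏ = 4ℏ.
L_z,max/|L| = 4/√20 = 0.8944.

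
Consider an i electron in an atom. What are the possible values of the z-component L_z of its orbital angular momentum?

L_z ∈ {−6ℏ, −5ℏ, −4ℏ, −3ℏ, −2ℏ, −ℏ, 0, ℏ, 2ℏ, 3ℏ, 4ℏ, 5ℏ, 6ℏ}

I corresponds to l = 6.
L_z = m_l ℏ with m_l ranging from −l to +l in integer steps.
For l = 6: m_l ∈ {-6, -5, -4, -3, -2, -1, 0, 1, 2, 3, 4, 5, 6}.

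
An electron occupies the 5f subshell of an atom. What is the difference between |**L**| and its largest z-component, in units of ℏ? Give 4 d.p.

|L| − L_z,max ≈ 0.4641ℏ

The 5f subshell has l = 3.
|L| = 2√3 ℏ ≈ 3.4641ℏ, while L_z,max = lℏ = 3ℏ.
The difference is (2√3 − 3)ℏ ≈ 0.4641ℏ.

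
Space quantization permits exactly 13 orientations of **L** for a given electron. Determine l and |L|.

l = 6, |L| = √42 ℏ ≈ 6.481ℏ

Since there are 2l+1 = 13 values of m_l, l = 6.
|L| = ℏ√(l(l+1)) = ℏ√(6·7) = √42 ℏ.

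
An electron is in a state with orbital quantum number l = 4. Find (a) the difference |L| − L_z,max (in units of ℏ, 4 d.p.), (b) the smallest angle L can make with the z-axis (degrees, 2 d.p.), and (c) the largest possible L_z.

|L| − L_z,max = (2√5 − 4)ℏ ≈ 0.4721ℏ.
cos θ_min = 4/√20, so θ_min ≈ 26.57°.
L_z,max = lℏ = 4ℏ.

|L|−L_z,max ≈ 0.4721ℏ; θ_min ≈ 26.57°; L_z,max = 4ℏ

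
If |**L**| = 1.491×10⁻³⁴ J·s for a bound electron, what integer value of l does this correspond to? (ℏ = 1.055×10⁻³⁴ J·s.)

l = 1

In units of ℏ, |L| ≈ 1.413.
l(l+1) ≈ 1.413² ≈ 2.00, so l = 1.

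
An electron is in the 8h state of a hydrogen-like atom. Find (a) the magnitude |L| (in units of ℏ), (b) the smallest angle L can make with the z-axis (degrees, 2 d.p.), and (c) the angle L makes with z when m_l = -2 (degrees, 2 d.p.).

The 8h subshell has l = 5.
|L| = ℏ√(5·6) = √30 ℏ ≈ 5.477ℏ.
cos θ_min = 5/√30, so θ_min ≈ 24.09°.
For m_l = -2: cos θ = -2/√30, θ ≈ 111.42°.

|L| = √30 ℏ ≈ 5.477ℏ; θ_min ≈ 24.09°; θ(m_l=-2) ≈ 111.42°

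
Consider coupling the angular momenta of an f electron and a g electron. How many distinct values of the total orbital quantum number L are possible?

L runs from |3 − 4| = 1 to 3 + 4 = 7.
L ∈ {1, 2, 3, 4, 5, 6, 7}.
That is 7 values.

7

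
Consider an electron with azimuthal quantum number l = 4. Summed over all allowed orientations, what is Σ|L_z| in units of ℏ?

m_l ∈ {-4, -3, -2, -1, 0, 1, 2, 3, 4}.
Σ|m_l| = l(l+1) = 20.

Σ|L_z| = 20 ℏ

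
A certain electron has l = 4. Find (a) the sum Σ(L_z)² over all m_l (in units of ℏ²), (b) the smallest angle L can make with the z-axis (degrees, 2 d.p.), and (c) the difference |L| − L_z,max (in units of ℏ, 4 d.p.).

Σ(L_z)² = 60 ℏ²; θ_min ≈ 26.57°; |L|−L_z,max ≈ 0.4721ℏ

Σ m_l² = 60, so Σ(L_z)² = 60 ℏ².
cos θ_min = 4/√20, so θ_min ≈ 26.57°.
|L| − L_z,max = (2√5 − 4)ℏ ≈ 0.4721ℏ.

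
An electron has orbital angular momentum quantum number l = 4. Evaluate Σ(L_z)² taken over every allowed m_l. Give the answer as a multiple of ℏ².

Σ(L_z)² = 60 ℏ²

m_l runs from −4 to 4, i.e. {-4, -3, -2, -1, 0, 1, 2, 3, 4}.
Summing m² from −4 to 4: Σ m_l² = 60.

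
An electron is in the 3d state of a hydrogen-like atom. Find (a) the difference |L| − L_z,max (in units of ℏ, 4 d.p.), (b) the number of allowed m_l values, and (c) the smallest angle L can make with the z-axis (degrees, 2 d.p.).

|L|−L_z,max ≈ 0.4495ℏ; 5 values; θ_min ≈ 35.26°

3d means n = 3, l = 2.
|L| − L_z,max = (√6 − 2)ℏ ≈ 0.4495ℏ.
There are 2l+1 = 5 values of m_l.
cos θ_min = 2/√6, so θ_min ≈ 35.26°.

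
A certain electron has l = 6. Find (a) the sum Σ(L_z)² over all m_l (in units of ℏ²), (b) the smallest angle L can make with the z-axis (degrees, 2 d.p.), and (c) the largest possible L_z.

Σ(L_z)² = 182 ℏ²; θ_min ≈ 22.21°; L_z,max = 6ℏ

Σ m_l² = 182, so Σ(L_z)² = 182 ℏ².
cos θ_min = 6/√42, so θ_min ≈ 22.21°.
L_z,max = lℏ = 6ℏ.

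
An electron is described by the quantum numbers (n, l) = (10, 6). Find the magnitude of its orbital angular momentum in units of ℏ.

|L| = ℏ√(l(l+1)) = ℏ√(6·7) = √42 ℏ

|L| = √42 ℏ ≈ 6.481ℏ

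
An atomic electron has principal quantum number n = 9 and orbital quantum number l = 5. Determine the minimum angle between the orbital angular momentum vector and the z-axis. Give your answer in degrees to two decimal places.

θ_min ≈ 24.09°

|L| = √(l(l+1)) ℏ = √30 ℏ.
The smallest angle corresponds to the largest L_z, i.e. m_l = l = 5, giving L_z = 5ℏ.
cos θ_min = 5/√30, so θ_min ≈ 24.09°.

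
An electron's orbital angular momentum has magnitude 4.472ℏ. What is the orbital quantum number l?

Since |L|² = l(l+1)ℏ², l(l+1) = 20.
The positive root is l = 4.

l = 4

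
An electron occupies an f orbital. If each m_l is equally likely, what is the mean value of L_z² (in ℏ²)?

⟨L_z²⟩ = 4 ℏ²

An f state has l = 3.
The allowed m_l values are -3, -2, -1, 0, 1, 2, 3.
Average of L_z² over 7 states: 28/7 ℏ² = 4 ℏ².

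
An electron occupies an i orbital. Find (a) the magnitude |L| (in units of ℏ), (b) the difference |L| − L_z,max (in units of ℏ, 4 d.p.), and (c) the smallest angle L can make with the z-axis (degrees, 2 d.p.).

I corresponds to l = 6.
|L| = ℏ√(6·7) = √42 ℏ ≈ 6.481ℏ.
|L| − L_z,max = (√42 − 6)ℏ ≈ 0.4807ℏ.
cos θ_min = 6/√42, so θ_min ≈ 22.21°.

|L| = √42 ℏ ≈ 6.481ℏ; |L|−L_z,max ≈ 0.4807ℏ; θ_min ≈ 22.21°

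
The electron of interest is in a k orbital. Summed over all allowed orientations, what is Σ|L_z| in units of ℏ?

A k state has l = 7.
m_l runs from −7 to 7, i.e. {-7, -6, -5, -4, -3, -2, -1, 0, 1, 2, 3, 4, 5, 6, 7}.
Σ|m_l| = 2(1+2+…+7) = 56.

Σ|L_z| = 56 ℏ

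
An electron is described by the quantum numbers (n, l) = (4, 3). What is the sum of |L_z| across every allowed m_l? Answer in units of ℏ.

Σ|L_z| = 12 ℏ

m_l ∈ {-3, -2, -1, 0, 1, 2, 3}.
Σ|m_l| = 2·3(3+1)/2 = 12.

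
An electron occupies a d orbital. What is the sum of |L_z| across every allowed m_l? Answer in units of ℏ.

Σ|L_z| = 6 ℏ

The letter d corresponds to l = 2.
m_l runs from −2 to 2, i.e. {-2, -1, 0, 1, 2}.
Σ|m_l| = 2(1+2+…+2) = 6.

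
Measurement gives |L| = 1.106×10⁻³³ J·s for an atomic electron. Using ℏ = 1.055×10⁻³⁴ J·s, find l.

l = 10

|L|/ℏ = (1.106×10⁻³³)/(1.055×10⁻³⁴) ≈ 10.483.
l(l+1) ≈ 10.483² ≈ 109.90, so l = 10.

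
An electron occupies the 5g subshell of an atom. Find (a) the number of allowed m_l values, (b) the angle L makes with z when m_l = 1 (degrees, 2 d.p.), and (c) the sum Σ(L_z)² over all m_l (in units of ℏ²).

9 values; θ(m_l=1) ≈ 77.08°; Σ(L_z)² = 60 ℏ²

The 5g subshell has l = 4.
There are 2l+1 = 9 values of m_l.
For m_l = 1: cos θ = 1/√20, θ ≈ 77.08°.
Σ m_l² = 60, so Σ(L_z)² = 60 ℏ².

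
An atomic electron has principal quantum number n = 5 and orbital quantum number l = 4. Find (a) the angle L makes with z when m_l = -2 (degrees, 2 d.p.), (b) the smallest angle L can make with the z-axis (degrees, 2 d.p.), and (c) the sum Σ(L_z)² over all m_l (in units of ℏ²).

θ(m_l=-2) ≈ 116.57°; θ_min ≈ 26.57°; Σ(L_z)² = 60 ℏ²

For m_l = -2: cos θ = -2/√20, θ ≈ 116.57°.
cos θ_min = 4/√20, so θ_min ≈ 26.57°.
Σ m_l² = 60, so Σ(L_z)² = 60 ℏ².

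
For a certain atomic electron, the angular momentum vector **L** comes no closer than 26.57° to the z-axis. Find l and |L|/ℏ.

l = 4, |L| = 2√5 ℏ ≈ 4.472ℏ

cos²θ_min = l/(l+1) = 0.7999.
Thus l = 0.7999/(1 − 0.7999) ≈ 4.
Then |L| = ℏ√(4·5) = 2√5 ℏ.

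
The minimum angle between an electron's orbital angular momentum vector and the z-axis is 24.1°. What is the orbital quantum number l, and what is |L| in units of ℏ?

l = 5, |L| = √30 ℏ ≈ 5.477ℏ

cos²θ_min = l/(l+1) = 0.8333.
Solving: l = 5.
Then |L| = ℏ√(5·6) = √30 ℏ.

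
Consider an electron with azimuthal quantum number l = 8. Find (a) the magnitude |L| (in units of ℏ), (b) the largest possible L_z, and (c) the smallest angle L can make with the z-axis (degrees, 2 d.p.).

|L| = 6√2 ℏ ≈ 8.485ℏ; L_z,max = 8ℏ; θ_min ≈ 19.47°

|L| = ℏ√(8·9) = 6√2 ℏ ≈ 8.485ℏ.
L_z,max = lℏ = 8ℏ.
cos θ_min = 8/√72, so θ_min ≈ 19.47°.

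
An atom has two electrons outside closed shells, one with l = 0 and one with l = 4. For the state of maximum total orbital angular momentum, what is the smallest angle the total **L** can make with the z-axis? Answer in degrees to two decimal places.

θ_min ≈ 26.57°

L runs from |0 − 4| = 4 to 0 + 4 = 4.
Allowed values: L = 4.
The maximum is L = 4, with |L_tot| = ℏ√(4·5) = 2√5 ℏ.
The minimum angle with z is arccos(4/√20) ≈ 26.57°.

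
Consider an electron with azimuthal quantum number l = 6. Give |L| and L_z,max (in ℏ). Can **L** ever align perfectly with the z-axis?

No: L_z,max = 6ℏ < |L| = √42 ℏ ≈ 6.481ℏ

|L| = √42 ℏ ≈ 6.4807ℏ, while L_z,max = lℏ = 6ℏ.
Since |L| > L_z,max, the vector can never point exactly along z; the closest it comes is θ_min = arccos(6/√42) ≈ 22.2°.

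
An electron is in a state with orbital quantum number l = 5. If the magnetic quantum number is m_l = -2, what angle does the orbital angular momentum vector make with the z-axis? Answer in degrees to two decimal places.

θ ≈ 111.42°

|L| = √(l(l+1)) ℏ = √30 ℏ.
L_z = m_l ℏ = −2ℏ.
cos θ = L_z/|L| = -2/√30, so θ ≈ 111.42°.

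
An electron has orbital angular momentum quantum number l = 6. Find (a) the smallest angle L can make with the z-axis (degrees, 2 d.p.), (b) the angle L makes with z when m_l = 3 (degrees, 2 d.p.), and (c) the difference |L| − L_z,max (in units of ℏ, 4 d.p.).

θ_min ≈ 22.21°; θ(m_l=3) ≈ 62.42°; |L|−L_z,max ≈ 0.4807ℏ

cos θ_min = 6/√42, so θ_min ≈ 22.21°.
For m_l = 3: cos θ = 3/√42, θ ≈ 62.42°.
|L| − L_z,max = (√42 − 6)ℏ ≈ 0.4807ℏ.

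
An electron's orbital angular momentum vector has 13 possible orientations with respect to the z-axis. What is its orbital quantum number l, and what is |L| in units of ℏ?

l = 6, |L| = √42 ℏ ≈ 6.481ℏ

13 = 2l + 1, so l = (13−1)/2 = 6.
|L| = ℏ√(l(l+1)) = ℏ√(6·7) = √42 ℏ.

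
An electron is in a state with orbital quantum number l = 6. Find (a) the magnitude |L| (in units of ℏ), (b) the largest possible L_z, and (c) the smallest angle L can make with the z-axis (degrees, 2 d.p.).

|L| = ℏ√(6·7) = √42 ℏ ≈ 6.481ℏ.
L_z,max = lℏ = 6ℏ.
cos θ_min = 6/√42, so θ_min ≈ 22.21°.

|L| = √42 ℏ ≈ 6.481ℏ; L_z,max = 6ℏ; θ_min ≈ 22.21°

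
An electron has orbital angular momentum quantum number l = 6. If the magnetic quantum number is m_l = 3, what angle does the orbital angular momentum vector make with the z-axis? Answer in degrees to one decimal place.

θ ≈ 62.4°

|L| = ℏ√(l(l+1)) = √42 ℏ.
L_z = m_l ℏ = 3ℏ.
cos θ = L_z/|L| = 3/√42, so θ ≈ 62.4°.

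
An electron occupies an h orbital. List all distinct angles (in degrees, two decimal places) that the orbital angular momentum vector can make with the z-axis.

θ ∈ {24.09°, 43.09°, 56.79°, 68.58°, 79.48°, 90.00°, 100.52°, 111.42°, 123.21°, 136.91°, 155.91°}

The letter h corresponds to l = 5.
|L| = √(l(l+1)) ℏ = √30 ℏ.
cos θ = m_l/√30 for each m_l ∈ {-5, -4, -3, -2, -1, 0, 1, 2, 3, 4, 5}.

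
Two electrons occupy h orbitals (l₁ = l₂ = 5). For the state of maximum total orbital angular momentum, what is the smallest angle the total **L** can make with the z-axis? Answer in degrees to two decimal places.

By the triangle rule, |l₁ − l₂| ≤ L ≤ l₁ + l₂.
L ∈ {0, 1, 2, 3, 4, 5, 6, 7, 8, 9, 10}.
The maximum is L = 10, with |L_tot| = ℏ√(10·11) = √110 ℏ.
The minimum angle with z is arccos(10/√110) ≈ 17.55°.

θ_min ≈ 17.55°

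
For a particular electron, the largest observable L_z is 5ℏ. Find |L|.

|L| = √30 ℏ ≈ 5.477ℏ

The maximum L_z equals lℏ, giving l = 5.
|L| = √(l(l+1)) ℏ = √30 ℏ.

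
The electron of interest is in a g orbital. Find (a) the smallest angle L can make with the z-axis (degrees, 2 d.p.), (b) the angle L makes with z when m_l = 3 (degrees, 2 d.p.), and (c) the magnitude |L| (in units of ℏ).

For a g orbital, l = 4.
cos θ_min = 4/√20, so θ_min ≈ 26.57°.
For m_l = 3: cos θ = 3/√20, θ ≈ 47.87°.
|L| = ℏ√(4·5) = 2√5 ℏ ≈ 4.472ℏ.

θ_min ≈ 26.57°; θ(m_l=3) ≈ 47.87°; |L| = 2√5 ℏ ≈ 4.472ℏ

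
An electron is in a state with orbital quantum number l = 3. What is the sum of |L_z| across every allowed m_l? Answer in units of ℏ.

m_l runs from −3 to 3, i.e. {-3, -2, -1, 0, 1, 2, 3}.
Σ|m_l| = l(l+1) = 12.

Σ|L_z| = 12 ℏ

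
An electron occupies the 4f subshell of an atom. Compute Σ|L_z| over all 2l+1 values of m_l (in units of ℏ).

4f means n = 4, l = 3.
m_l ∈ {-3, -2, -1, 0, 1, 2, 3}.
Σ|m_l| = 2(1+2+…+3) = 12.

Σ|L_z| = 12 ℏ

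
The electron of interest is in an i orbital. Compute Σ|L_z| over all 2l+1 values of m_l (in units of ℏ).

Σ|L_z| = 42 ℏ

An i state has l = 6.
m_l ∈ {-6, -5, -4, -3, -2, -1, 0, 1, 2, 3, 4, 5, 6}.
Σ|m_l| = 2(1+2+…+6) = 42.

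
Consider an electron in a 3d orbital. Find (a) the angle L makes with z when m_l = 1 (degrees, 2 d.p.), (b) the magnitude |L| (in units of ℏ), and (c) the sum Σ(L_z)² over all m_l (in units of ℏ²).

θ(m_l=1) ≈ 65.91°; |L| = √6 ℏ ≈ 2.449ℏ; Σ(L_z)² = 10 ℏ²

The 3d subshell has l = 2.
For m_l = 1: cos θ = 1/√6, θ ≈ 65.91°.
|L| = ℏ√(2·3) = √6 ℏ ≈ 2.449ℏ.
Σ m_l² = 10, so Σ(L_z)² = 10 ℏ².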